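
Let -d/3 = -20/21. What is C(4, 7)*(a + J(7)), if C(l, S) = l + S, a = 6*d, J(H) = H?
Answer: 1859/7 ≈ 265.57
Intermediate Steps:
d = 20/7 (d = -(-60)/21 = -3*(-20/21) = 20/7 ≈ 2.8571)
a = 120/7 (a = 6*(20/7) = 120/7 ≈ 17.143)
C(l, S) = S + l
C(4, 7)*(a + J(7)) = (7 + 4)*(120/7 + 7) = 11*(169/7) = 1859/7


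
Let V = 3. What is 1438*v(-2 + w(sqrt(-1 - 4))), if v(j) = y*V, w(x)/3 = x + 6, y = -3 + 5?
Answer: 8628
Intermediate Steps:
y = 2
w(x) = 18 + 3*x (w(x) = 3*(x + 6) = 3*(6 + x) = 18 + 3*x)
v(j) = 6 (v(j) = 2*3 = 6)
1438*v(-2 + w(sqrt(-1 - 4))) = 1438*6 = 8628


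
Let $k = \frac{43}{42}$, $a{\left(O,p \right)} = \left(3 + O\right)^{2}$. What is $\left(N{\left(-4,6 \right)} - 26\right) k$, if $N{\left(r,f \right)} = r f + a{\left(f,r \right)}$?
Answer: $\frac{1333}{42} \approx 31.738$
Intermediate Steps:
$k = \frac{43}{42}$ ($k = 43 \cdot \frac{1}{42} = \frac{43}{42} \approx 1.0238$)
$N{\left(r,f \right)} = \left(3 + f\right)^{2} + f r$ ($N{\left(r,f \right)} = r f + \left(3 + f\right)^{2} = f r + \left(3 + f\right)^{2} = \left(3 + f\right)^{2} + f r$)
$\left(N{\left(-4,6 \right)} - 26\right) k = \left(\left(\left(3 + 6\right)^{2} + 6 \left(-4\right)\right) - 26\right) \frac{43}{42} = \left(\left(9^{2} - 24\right) - 26\right) \frac{43}{42} = \left(\left(81 - 24\right) - 26\right) \frac{43}{42} = \left(57 - 26\right) \frac{43}{42} = 31 \cdot \frac{43}{42} = \frac{1333}{42}$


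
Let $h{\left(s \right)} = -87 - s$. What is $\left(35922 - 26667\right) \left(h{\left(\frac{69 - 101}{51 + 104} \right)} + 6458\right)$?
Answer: $\frac{1827930987}{31} \approx 5.8966 \cdot 10^{7}$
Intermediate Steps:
$\left(35922 - 26667\right) \left(h{\left(\frac{69 - 101}{51 + 104} \right)} + 6458\right) = \left(35922 - 26667\right) \left(\left(-87 - \frac{69 - 101}{51 + 104}\right) + 6458\right) = 9255 \left(\left(-87 - - \frac{32}{155}\right) + 6458\right) = 9255 \left(\left(-87 + \frac{32}{155}\right) + 6458\right) = 9255 \left(- \frac{13453}{155} + 6458\right) = 9255 \cdot \frac{987537}{155} = \frac{1827930987}{31}$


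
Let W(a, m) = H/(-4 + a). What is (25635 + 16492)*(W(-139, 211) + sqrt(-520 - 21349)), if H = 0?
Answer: 42127*I*sqrt(21869) ≈ 6.2298e+6*I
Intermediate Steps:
W(a, m) = 0 (W(a, m) = 0/(-4 + a) = 0)
(25635 + 16492)*(W(-139, 211) + sqrt(-520 - 21349)) = (25635 + 16492)*(0 + sqrt(-520 - 21349)) = 42127*(0 + sqrt(-21869)) = 42127*(0 + I*sqrt(21869)) = 42127*(I*sqrt(21869)) = 42127*I*sqrt(21869)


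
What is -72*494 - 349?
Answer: -35917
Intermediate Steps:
-72*494 - 349 = -35568 - 349 = -35917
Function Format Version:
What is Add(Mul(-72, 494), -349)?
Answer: -35917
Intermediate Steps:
Add(Mul(-72, 494), -349) = Add(-35568, -349) = -35917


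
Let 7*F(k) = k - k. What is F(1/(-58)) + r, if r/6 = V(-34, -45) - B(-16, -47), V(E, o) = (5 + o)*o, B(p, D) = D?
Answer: 11082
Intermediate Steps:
F(k) = 0 (F(k) = (k - k)/7 = (1/7)*0 = 0)
V(E, o) = o*(5 + o)
r = 11082 (r = 6*(-45*(5 - 45) - 1*(-47)) = 6*(-45*(-40) + 47) = 6*(1800 + 47) = 6*1847 = 11082)
F(1/(-58)) + r = 0 + 11082 = 11082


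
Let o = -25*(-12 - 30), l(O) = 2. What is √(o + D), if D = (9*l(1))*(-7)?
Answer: 2*√231 ≈ 30.397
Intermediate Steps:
D = -126 (D = (9*2)*(-7) = 18*(-7) = -126)
o = 1050 (o = -25*(-42) = 1050)
√(o + D) = √(1050 - 126) = √924 = 2*√231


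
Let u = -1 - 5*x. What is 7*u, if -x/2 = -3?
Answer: -217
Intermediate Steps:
x = 6 (x = -2*(-3) = 6)
u = -31 (u = -1 - 5*6 = -1 - 30 = -31)
7*u = 7*(-31) = -217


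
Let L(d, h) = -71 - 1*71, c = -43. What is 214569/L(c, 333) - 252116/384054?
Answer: -41220941599/27267834 ≈ -1511.7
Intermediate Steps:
L(d, h) = -142 (L(d, h) = -71 - 71 = -142)
214569/L(c, 333) - 252116/384054 = 214569/(-142) - 252116/384054 = 214569*(-1/142) - 252116*1/384054 = -214569/142 - 126058/192027 = -41220941599/27267834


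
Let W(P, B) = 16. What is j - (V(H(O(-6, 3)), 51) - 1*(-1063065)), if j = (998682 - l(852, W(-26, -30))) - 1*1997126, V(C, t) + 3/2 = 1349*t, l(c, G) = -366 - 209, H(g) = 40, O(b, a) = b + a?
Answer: -4259463/2 ≈ -2.1297e+6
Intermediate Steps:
O(b, a) = a + b
l(c, G) = -575
V(C, t) = -3/2 + 1349*t
j = -997869 (j = (998682 - 1*(-575)) - 1*1997126 = (998682 + 575) - 1997126 = 999257 - 1997126 = -997869)
j - (V(H(O(-6, 3)), 51) - 1*(-1063065)) = -997869 - ((-3/2 + 1349*51) - 1*(-1063065)) = -997869 - ((-3/2 + 68799) + 1063065) = -997869 - (137595/2 + 1063065) = -997869 - 1*2263725/2 = -997869 - 2263725/2 = -4259463/2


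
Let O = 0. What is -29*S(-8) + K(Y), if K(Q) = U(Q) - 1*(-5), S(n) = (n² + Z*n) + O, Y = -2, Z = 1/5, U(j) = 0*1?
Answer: -9023/5 ≈ -1804.6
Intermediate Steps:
U(j) = 0
Z = ⅕ ≈ 0.20000
S(n) = n² + n/5 (S(n) = (n² + n/5) + 0 = n² + n/5)
K(Q) = 5 (K(Q) = 0 - 1*(-5) = 0 + 5 = 5)
-29*S(-8) + K(Y) = -(-232)*(⅕ - 8) + 5 = -(-232)*(-39)/5 + 5 = -29*312/5 + 5 = -9048/5 + 5 = -9023/5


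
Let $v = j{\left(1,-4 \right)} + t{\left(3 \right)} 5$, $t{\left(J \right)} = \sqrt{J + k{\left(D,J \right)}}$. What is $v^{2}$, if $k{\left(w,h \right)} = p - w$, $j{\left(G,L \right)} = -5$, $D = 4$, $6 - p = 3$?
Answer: $75 - 50 \sqrt{2} \approx 4.2893$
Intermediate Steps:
$p = 3$ ($p = 6 - 3 = 3$)
$k{\left(w,h \right)} = 3 - w$
$t{\left(J \right)} = \sqrt{-1 + J}$ ($t{\left(J \right)} = \sqrt{J + \left(3 - 4\right)} = \sqrt{J - 1} = \sqrt{-1 + J}$)
$v = -5 + 5 \sqrt{2}$ ($v = -5 + \sqrt{-1 + 3} \cdot 5 = -5 + \sqrt{2} \cdot 5 = -5 + 5 \sqrt{2} \approx 2.0711$)
$v^{2} = \left(-5 + 5 \sqrt{2}\right)^{2}$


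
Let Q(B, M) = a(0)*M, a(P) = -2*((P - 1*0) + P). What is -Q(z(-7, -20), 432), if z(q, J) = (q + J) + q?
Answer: 0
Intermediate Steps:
z(q, J) = J + 2*q (z(q, J) = (J + q) + q = J + 2*q)
a(P) = -4*P (a(P) = -2*((P + 0) + P) = -2*(P + P) = -4*P)
Q(B, M) = 0 (Q(B, M) = (-4*0)*M = 0*M = 0)
-Q(z(-7, -20), 432) = -1*0 = 0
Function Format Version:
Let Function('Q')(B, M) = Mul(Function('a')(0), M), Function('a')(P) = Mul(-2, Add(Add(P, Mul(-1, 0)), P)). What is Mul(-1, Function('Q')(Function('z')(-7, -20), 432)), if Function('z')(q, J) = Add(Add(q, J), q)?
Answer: 0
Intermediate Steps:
Function('z')(q, J) = Add(J, Mul(2, q)) (Function('z')(q, J) = Add(Add(J, q), q) = Add(J, Mul(2, q)))
Function('a')(P) = Mul(-4, P) (Function('a')(P) = Mul(-2, Add(Add(P, 0), P)) = Mul(-2, Add(P, P)) = Mul(-2, Mul(2, P)) = Mul(-4, P))
Function('Q')(B, M) = 0 (Function('Q')(B, M) = Mul(Mul(-4, 0), M) = Mul(0, M) = 0)
Mul(-1, Function('Q')(Function('z')(-7, -20), 432)) = Mul(-1, 0) = 0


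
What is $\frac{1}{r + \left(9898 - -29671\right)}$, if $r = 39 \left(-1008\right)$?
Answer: $\frac{1}{257} \approx 0.0038911$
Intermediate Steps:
$r = -39312$
$\frac{1}{r + \left(9898 - -29671\right)} = \frac{1}{-39312 + \left(9898 - -29671\right)} = \frac{1}{-39312 + \left(9898 + 29671\right)} = \frac{1}{-39312 + 39569} = \frac{1}{257}$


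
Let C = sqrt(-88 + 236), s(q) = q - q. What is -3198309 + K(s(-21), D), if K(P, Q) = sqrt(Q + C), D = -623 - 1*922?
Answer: -3198309 + I*sqrt(1545 - 2*sqrt(37)) ≈ -3.1983e+6 + 39.151*I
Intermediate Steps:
s(q) = 0
D = -1545 (D = -623 - 922 = -1545)
C = 2*sqrt(37) (C = sqrt(148) = 2*sqrt(37) ≈ 12.166)
K(P, Q) = sqrt(Q + 2*sqrt(37))
-3198309 + K(s(-21), D) = -3198309 + sqrt(-1545 + 2*sqrt(37))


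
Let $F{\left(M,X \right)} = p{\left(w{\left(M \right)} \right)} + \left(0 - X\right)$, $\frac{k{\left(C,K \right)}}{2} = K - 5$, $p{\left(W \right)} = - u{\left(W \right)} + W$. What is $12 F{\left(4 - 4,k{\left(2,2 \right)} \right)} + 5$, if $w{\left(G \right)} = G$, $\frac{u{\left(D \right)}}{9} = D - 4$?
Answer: $509$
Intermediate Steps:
$u{\left(D \right)} = -36 + 9 D$ ($u{\left(D \right)} = 9 \left(D - 4\right) = 9 \left(-4 + D\right) = -36 + 9 D$)
$p{\left(W \right)} = 36 - 8 W$ ($p{\left(W \right)} = - (-36 + 9 W) + W = \left(36 - 9 W\right) + W = 36 - 8 W$)
$k{\left(C,K \right)} = -10 + 2 K$ ($k{\left(C,K \right)} = 2 \left(K - 5\right) = 2 \left(-5 + K\right) = -10 + 2 K$)
$F{\left(M,X \right)} = 36 - X - 8 M$ ($F{\left(M,X \right)} = \left(36 - 8 M\right) + \left(0 - X\right) = \left(36 - 8 M\right) - X = 36 - X - 8 M$)
$12 F{\left(4 - 4,k{\left(2,2 \right)} \right)} + 5 = 12 \left(36 - \left(-10 + 2 \cdot 2\right) - 8 \left(4 - 4\right)\right) + 5 = 12 \left(36 - \left(-10 + 4\right) - 0\right) + 5 = 12 \left(36 - -6 + 0\right) + 5 = 12 \left(36 + 6 + 0\right) + 5 = 12 \cdot 42 + 5 = 504 + 5 = 509$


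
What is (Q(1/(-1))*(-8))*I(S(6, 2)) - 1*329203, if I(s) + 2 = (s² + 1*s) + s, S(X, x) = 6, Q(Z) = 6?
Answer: -331411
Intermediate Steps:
I(s) = -2 + s² + 2*s (I(s) = -2 + ((s² + 1*s) + s) = -2 + ((s² + s) + s) = -2 + ((s + s²) + s) = -2 + (s² + 2*s) = -2 + s² + 2*s)
(Q(1/(-1))*(-8))*I(S(6, 2)) - 1*329203 = (6*(-8))*(-2 + 6² + 2*6) - 1*329203 = -48*(-2 + 36 + 12) - 329203 = -48*46 - 329203 = -2208 - 329203 = -331411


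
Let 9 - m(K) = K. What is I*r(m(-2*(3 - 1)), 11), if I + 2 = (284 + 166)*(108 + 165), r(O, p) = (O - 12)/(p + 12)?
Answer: 122848/23 ≈ 5341.2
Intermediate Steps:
m(K) = 9 - K
r(O, p) = (-12 + O)/(12 + p)
I = 122848 (I = -2 + (284 + 166)*(108 + 165) = -2 + 450*273 = -2 + 122850 = 122848)
I*r(m(-2*(3 - 1)), 11) = 122848*((-12 + (9 - (-2)*(3 - 1)))/(12 + 11)) = 122848*((-12 + (9 - (-2)*2))/23) = 122848*((-12 + (9 - 1*(-4)))/23) = 122848*((-12 + (9 + 4))/23) = 122848*((-12 + 13)/23) = 122848*((1/23)*1) = 122848*(1/23) = 122848/23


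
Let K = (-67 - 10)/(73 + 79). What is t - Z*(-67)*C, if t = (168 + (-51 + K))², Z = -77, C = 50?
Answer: -5646138951/23104 ≈ -2.4438e+5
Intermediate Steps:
K = -77/152 ≈ -0.50658
t = 313537849/23104 (t = (168 + (-51 - 77/152))² = (168 - 7829/152)² = (17707/152)² = 313537849/23104 ≈ 13571.)
t - Z*(-67)*C = 313537849/23104 - (-77*(-67))*50 = 313537849/23104 - 5159*50 = 313537849/23104 - 1*257950 = 313537849/23104 - 257950 = -5646138951/23104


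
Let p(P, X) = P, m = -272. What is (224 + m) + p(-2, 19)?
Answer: -50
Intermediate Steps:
(224 + m) + p(-2, 19) = (224 - 272) - 2 = -48 - 2 = -50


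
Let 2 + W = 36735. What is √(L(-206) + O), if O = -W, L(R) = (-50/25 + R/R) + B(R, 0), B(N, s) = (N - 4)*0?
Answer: I*√36734 ≈ 191.66*I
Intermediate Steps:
W = 36733 (W = -2 + 36735 = 36733)
B(N, s) = 0 (B(N, s) = (-4 + N)*0 = 0)
L(R) = -1 (L(R) = (-50/25 + R/R) + 0 = (-50*1/25 + 1) + 0 = (-2 + 1) + 0 = -1 + 0 = -1)
O = -36733 (O = -1*36733 = -36733)
√(L(-206) + O) = √(-1 - 36733) = √(-36734) = I*√36734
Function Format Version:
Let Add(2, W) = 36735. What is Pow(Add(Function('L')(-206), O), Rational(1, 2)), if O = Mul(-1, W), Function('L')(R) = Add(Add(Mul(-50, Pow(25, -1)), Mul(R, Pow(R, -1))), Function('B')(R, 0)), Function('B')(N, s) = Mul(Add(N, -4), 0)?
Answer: Mul(I, Pow(36734, Rational(1, 2))) ≈ Mul(191.66, I)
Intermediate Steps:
W = 36733 (W = Add(-2, 36735) = 36733)
Function('B')(N, s) = 0 (Function('B')(N, s) = Mul(Add(-4, N), 0) = 0)
Function('L')(R) = -1 (Function('L')(R) = Add(Add(Mul(-50, Pow(25, -1)), Mul(R, Pow(R, -1))), 0) = Add(Add(Mul(-50, Rational(1, 25)), 1), 0) = Add(Add(-2, 1), 0) = Add(-1, 0) = -1)
O = -36733 (O = Mul(-1, 36733) = -36733)
Pow(Add(Function('L')(-206), O), Rational(1, 2)) = Pow(Add(-1, -36733), Rational(1, 2)) = Pow(-36734, Rational(1, 2)) = Mul(I, Pow(36734, Rational(1, 2)))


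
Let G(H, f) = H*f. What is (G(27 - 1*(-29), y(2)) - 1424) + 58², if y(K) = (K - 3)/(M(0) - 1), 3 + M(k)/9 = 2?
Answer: 9728/5 ≈ 1945.6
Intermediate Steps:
M(k) = -9 (M(k) = -27 + 9*2 = -27 + 18 = -9)
y(K) = 3/10 - K/10 (y(K) = (K - 3)/(-9 - 1) = (-3 + K)/(-10) = (-3 + K)*(-⅒) = 3/10 - K/10)
(G(27 - 1*(-29), y(2)) - 1424) + 58² = ((27 - 1*(-29))*(3/10 - ⅒*2) - 1424) + 58² = ((27 + 29)*(3/10 - ⅕) - 1424) + 3364 = (56*(⅒) - 1424) + 3364 = (28/5 - 1424) + 3364 = -7092/5 + 3364 = 9728/5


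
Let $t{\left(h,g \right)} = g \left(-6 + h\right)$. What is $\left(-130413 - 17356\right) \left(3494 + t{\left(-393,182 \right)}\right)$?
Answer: $10214384356$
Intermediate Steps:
$\left(-130413 - 17356\right) \left(3494 + t{\left(-393,182 \right)}\right) = \left(-130413 - 17356\right) \left(3494 + 182 \left(-6 - 393\right)\right) = - 147769 \left(3494 + 182 \left(-399\right)\right) = - 147769 \left(3494 - 72618\right) = \left(-147769\right) \left(-69124\right) = 10214384356$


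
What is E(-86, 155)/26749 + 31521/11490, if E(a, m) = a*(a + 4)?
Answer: 308060903/102448670 ≈ 3.0070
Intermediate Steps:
E(a, m) = a*(4 + a)
E(-86, 155)/26749 + 31521/11490 = -86*(4 - 86)/26749 + 31521/11490 = -86*(-82)*(1/26749) + 31521*(1/11490) = 7052*(1/26749) + 10507/3830 = 7052/26749 + 10507/3830 = 308060903/102448670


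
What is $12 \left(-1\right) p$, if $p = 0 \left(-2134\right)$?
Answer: $0$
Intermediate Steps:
$p = 0$
$12 \left(-1\right) p = 12 \left(-1\right) 0 = \left(-12\right) 0 = 0$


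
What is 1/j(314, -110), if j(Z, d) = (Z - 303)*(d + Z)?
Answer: 1/2244 ≈ 0.00044563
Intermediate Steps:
j(Z, d) = (-303 + Z)*(Z + d)
1/j(314, -110) = 1/(314**2 - 303*314 - 303*(-110) + 314*(-110)) = 1/(98596 - 95142 + 33330 - 34540) = 1/2244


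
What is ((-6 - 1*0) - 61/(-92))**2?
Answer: 241081/8464 ≈ 28.483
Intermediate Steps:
((-6 - 1*0) - 61/(-92))**2 = ((-6 + 0) - 61*(-1/92))**2 = (-6 + 61/92)**2 = (-491/92)**2 = 241081/8464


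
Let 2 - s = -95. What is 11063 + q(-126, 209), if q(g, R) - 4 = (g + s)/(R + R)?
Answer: 4625977/418 ≈ 11067.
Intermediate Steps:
s = 97 (s = 2 - 1*(-95) = 2 + 95 = 97)
q(g, R) = 4 + (97 + g)/(2*R) (q(g, R) = 4 + (g + 97)/(R + R) = 4 + (97 + g)/((2*R)) = 4 + (97 + g)*(1/(2*R)) = 4 + (97 + g)/(2*R))
11063 + q(-126, 209) = 11063 + (½)*(97 - 126 + 8*209)/209 = 11063 + (½)*(1/209)*(97 - 126 + 1672) = 11063 + (½)*(1/209)*1643 = 11063 + 1643/418 = 4625977/418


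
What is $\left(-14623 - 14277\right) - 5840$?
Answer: $-34740$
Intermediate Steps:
$\left(-14623 - 14277\right) - 5840 = -28900 - 5840 = -34740$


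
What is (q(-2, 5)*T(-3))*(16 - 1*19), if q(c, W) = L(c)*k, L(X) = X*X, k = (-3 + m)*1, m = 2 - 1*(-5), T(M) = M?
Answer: 144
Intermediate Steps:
m = 7 (m = 2 + 5 = 7)
k = 4 (k = (-3 + 7)*1 = 4*1 = 4)
L(X) = X**2
q(c, W) = 4*c**2 (q(c, W) = c**2*4 = 4*c**2)
(q(-2, 5)*T(-3))*(16 - 1*19) = ((4*(-2)**2)*(-3))*(16 - 1*19) = ((4*4)*(-3))*(16 - 19) = (16*(-3))*(-3) = -48*(-3) = 144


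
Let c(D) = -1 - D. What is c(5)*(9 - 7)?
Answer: -12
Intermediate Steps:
c(5)*(9 - 7) = (-1 - 1*5)*(9 - 7) = (-1 - 5)*2 = -6*2 = -12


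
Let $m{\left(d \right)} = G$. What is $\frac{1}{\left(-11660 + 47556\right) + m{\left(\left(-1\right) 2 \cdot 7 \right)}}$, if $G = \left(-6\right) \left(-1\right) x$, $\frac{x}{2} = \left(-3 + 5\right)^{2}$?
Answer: $\frac{1}{35944} \approx 2.7821 \cdot 10^{-5}$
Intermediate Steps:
$x = 8$ ($x = 2 \left(-3 + 5\right)^{2} = 2 \cdot 2^{2} = 2 \cdot 4 = 8$)
$G = 48$ ($G = \left(-6\right) \left(-1\right) 8 = 6 \cdot 8 = 48$)
$m{\left(d \right)} = 48$
$\frac{1}{\left(-11660 + 47556\right) + m{\left(\left(-1\right) 2 \cdot 7 \right)}} = \frac{1}{\left(-11660 + 47556\right) + 48} = \frac{1}{35896 + 48} = \frac{1}{35944}$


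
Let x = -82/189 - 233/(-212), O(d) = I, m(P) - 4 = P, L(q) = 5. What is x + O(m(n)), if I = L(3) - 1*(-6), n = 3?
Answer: 467401/40068 ≈ 11.665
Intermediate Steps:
m(P) = 4 + P
I = 11 (I = 5 - 1*(-6) = 5 + 6 = 11)
O(d) = 11
x = 26653/40068 (x = -82*1/189 - 233*(-1/212) = -82/189 + 233/212 = 26653/40068 ≈ 0.66519)
x + O(m(n)) = 26653/40068 + 11 = 467401/40068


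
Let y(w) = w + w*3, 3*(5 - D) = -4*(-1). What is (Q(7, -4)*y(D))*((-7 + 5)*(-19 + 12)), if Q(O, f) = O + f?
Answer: 616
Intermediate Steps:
D = 11/3 (D = 5 - (-4)*(-1)/3 = 5 - ⅓*4 = 5 - 4/3 = 11/3 ≈ 3.6667)
y(w) = 4*w (y(w) = w + 3*w = 4*w)
(Q(7, -4)*y(D))*((-7 + 5)*(-19 + 12)) = ((7 - 4)*(4*(11/3)))*((-7 + 5)*(-19 + 12)) = (3*(44/3))*(-2*(-7)) = 44*14 = 616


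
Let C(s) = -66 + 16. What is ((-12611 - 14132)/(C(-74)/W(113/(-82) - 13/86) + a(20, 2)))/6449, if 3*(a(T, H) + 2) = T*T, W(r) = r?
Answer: -108148692/4277860313 ≈ -0.025281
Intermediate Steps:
a(T, H) = -2 + T**2/3 (a(T, H) = -2 + (T*T)/3 = -2 + T**2/3)
C(s) = -50
((-12611 - 14132)/(C(-74)/W(113/(-82) - 13/86) + a(20, 2)))/6449 = ((-12611 - 14132)/(-50/(113/(-82) - 13/86) + (-2 + (1/3)*20**2)))/6449 = -26743/(-50/(113*(-1/82) - 13*1/86) + (-2 + (1/3)*400))*(1/6449) = -26743/(-50/(-113/82 - 13/86) + (-2 + 400/3))*(1/6449) = -26743/(-50/(-2696/1763) + 394/3)*(1/6449) = -26743/(-50*(-1763/2696) + 394/3)*(1/6449) = -26743/(44075/1348 + 394/3)*(1/6449) = -26743/663337/4044*(1/6449) = -26743*4044/663337*(1/6449) = -108148692/663337*1/6449 = -108148692/4277860313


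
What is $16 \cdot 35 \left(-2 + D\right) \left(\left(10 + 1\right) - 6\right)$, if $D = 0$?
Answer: $-5600$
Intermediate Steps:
$16 \cdot 35 \left(-2 + D\right) \left(\left(10 + 1\right) - 6\right) = 16 \cdot 35 \left(-2 + 0\right) \left(\left(10 + 1\right) - 6\right) = 560 \left(- 2 \left(11 - 6\right)\right) = 560 \left(\left(-2\right) 5\right) = 560 \left(-10\right) = -5600$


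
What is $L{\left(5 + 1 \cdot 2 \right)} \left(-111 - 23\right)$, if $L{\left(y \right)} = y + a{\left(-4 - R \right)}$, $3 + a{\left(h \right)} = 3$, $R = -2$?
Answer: $-938$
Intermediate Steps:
$a{\left(h \right)} = 0$ ($a{\left(h \right)} = -3 + 3 = 0$)
$L{\left(y \right)} = y$ ($L{\left(y \right)} = y + 0 = y$)
$L{\left(5 + 1 \cdot 2 \right)} \left(-111 - 23\right) = \left(5 + 1 \cdot 2\right) \left(-111 - 23\right) = \left(5 + 2\right) \left(-134\right) = 7 \left(-134\right) = -938$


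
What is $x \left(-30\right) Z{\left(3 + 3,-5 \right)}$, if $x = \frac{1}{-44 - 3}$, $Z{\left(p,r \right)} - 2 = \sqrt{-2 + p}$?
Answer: $\frac{120}{47} \approx 2.5532$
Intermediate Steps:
$Z{\left(p,r \right)} = 2 + \sqrt{-2 + p}$
$x = - \frac{1}{47}$ ($x = \frac{1}{-47} = - \frac{1}{47} \approx -0.021277$)
$x \left(-30\right) Z{\left(3 + 3,-5 \right)} = \left(- \frac{1}{47}\right) \left(-30\right) \left(2 + \sqrt{-2 + \left(3 + 3\right)}\right) = \frac{30 \left(2 + \sqrt{-2 + 6}\right)}{47} = \frac{30 \left(2 + \sqrt{4}\right)}{47} = \frac{30 \left(2 + 2\right)}{47} = \frac{30}{47} \cdot 4 = \frac{120}{47}$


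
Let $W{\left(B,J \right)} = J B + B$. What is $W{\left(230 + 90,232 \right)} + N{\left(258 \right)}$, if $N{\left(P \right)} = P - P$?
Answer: $74560$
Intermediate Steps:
$W{\left(B,J \right)} = B + B J$ ($W{\left(B,J \right)} = B J + B = B + B J$)
$N{\left(P \right)} = 0$
$W{\left(230 + 90,232 \right)} + N{\left(258 \right)} = \left(230 + 90\right) \left(1 + 232\right) + 0 = 320 \cdot 233 + 0 = 74560 + 0 = 74560$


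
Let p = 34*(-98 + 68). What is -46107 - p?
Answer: -45087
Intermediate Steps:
p = -1020 (p = 34*(-30) = -1020)
-46107 - p = -46107 - 1*(-1020) = -46107 + 1020 = -45087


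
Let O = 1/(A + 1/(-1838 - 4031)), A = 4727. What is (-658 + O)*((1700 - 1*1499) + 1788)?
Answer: -36308661007203/27742762 ≈ -1.3088e+6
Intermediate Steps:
O = 5869/27742762 (O = 1/(4727 + 1/(-1838 - 4031)) = 1/(4727 + 1/(-5869)) = 1/(4727 - 1/5869) = 1/(27742762/5869) = 5869/27742762 ≈ 0.00021155)
(-658 + O)*((1700 - 1*1499) + 1788) = (-658 + 5869/27742762)*((1700 - 1*1499) + 1788) = -18254731527*((1700 - 1499) + 1788)/27742762 = -18254731527*(201 + 1788)/27742762 = -18254731527/27742762*1989 = -36308661007203/27742762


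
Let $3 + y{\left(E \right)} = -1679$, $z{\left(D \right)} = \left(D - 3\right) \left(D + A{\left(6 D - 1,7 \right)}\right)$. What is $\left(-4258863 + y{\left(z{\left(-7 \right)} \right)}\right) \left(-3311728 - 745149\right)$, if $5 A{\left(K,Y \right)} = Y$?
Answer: $17284507017965$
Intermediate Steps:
$A{\left(K,Y \right)} = \frac{Y}{5}$
$z{\left(D \right)} = \left(-3 + D\right) \left(\frac{7}{5} + D\right)$ ($z{\left(D \right)} = \left(D - 3\right) \left(D + \frac{1}{5} \cdot 7\right) = \left(-3 + D\right) \left(D + \frac{7}{5}\right) = \left(-3 + D\right) \left(\frac{7}{5} + D\right)$)
$y{\left(E \right)} = -1682$ ($y{\left(E \right)} = -3 - 1679 = -1682$)
$\left(-4258863 + y{\left(z{\left(-7 \right)} \right)}\right) \left(-3311728 - 745149\right) = \left(-4258863 - 1682\right) \left(-3311728 - 745149\right) = \left(-4260545\right) \left(-4056877\right) = 17284507017965$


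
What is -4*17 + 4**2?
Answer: -52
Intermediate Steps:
-4*17 + 4**2 = -68 + 16 = -52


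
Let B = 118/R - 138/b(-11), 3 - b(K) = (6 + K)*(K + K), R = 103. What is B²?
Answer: 720385600/121462441 ≈ 5.9309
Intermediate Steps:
b(K) = 3 - 2*K*(6 + K) (b(K) = 3 - (6 + K)*(K + K) = 3 - (6 + K)*2*K = 3 - 2*K*(6 + K))
B = 26840/11021 (B = 118/103 - 138/(3 - 12*(-11) - 2*(-11)²) = 118*(1/103) - 138/(3 + 132 - 2*121) = 118/103 - 138/(3 + 132 - 242) = 118/103 - 138/(-107) = 118/103 - 138*(-1/107) = 118/103 + 138/107 = 26840/11021 ≈ 2.4354)
B² = (26840/11021)² = 720385600/121462441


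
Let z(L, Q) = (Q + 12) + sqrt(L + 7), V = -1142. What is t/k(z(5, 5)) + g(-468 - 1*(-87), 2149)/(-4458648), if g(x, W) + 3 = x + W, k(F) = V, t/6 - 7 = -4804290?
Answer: 64261819360337/2545888008 ≈ 25241.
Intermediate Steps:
t = -28825698 (t = 42 + 6*(-4804290) = 42 - 28825740 = -28825698)
z(L, Q) = 12 + Q + sqrt(7 + L) (z(L, Q) = (12 + Q) + sqrt(7 + L) = 12 + Q + sqrt(7 + L))
k(F) = -1142
g(x, W) = -3 + W + x (g(x, W) = -3 + (x + W) = -3 + (W + x) = -3 + W + x)
t/k(z(5, 5)) + g(-468 - 1*(-87), 2149)/(-4458648) = -28825698/(-1142) + (-3 + 2149 + (-468 - 1*(-87)))/(-4458648) = -28825698*(-1/1142) + (-3 + 2149 + (-468 + 87))*(-1/4458648) = 14412849/571 + (-3 + 2149 - 381)*(-1/4458648) = 14412849/571 + 1765*(-1/4458648) = 14412849/571 - 1765/4458648 = 64261819360337/2545888008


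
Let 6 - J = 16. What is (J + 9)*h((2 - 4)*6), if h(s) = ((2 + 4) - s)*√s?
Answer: -36*I*√3 ≈ -62.354*I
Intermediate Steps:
J = -10 (J = 6 - 1*16 = 6 - 16 = -10)
h(s) = √s*(6 - s) (h(s) = (6 - s)*√s = √s*(6 - s))
(J + 9)*h((2 - 4)*6) = (-10 + 9)*(√((2 - 4)*6)*(6 - (2 - 4)*6)) = -√(-2*6)*(6 - (-2)*6) = -√(-12)*(6 - 1*(-12)) = -2*I*√3*(6 + 12) = -2*I*√3*18 = -36*I*√3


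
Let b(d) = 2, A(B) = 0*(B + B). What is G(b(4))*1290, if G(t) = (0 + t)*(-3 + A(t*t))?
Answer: -7740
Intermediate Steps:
A(B) = 0 (A(B) = 0*(2*B) = 0)
G(t) = -3*t (G(t) = (0 + t)*(-3 + 0) = t*(-3) = -3*t)
G(b(4))*1290 = -3*2*1290 = -6*1290 = -7740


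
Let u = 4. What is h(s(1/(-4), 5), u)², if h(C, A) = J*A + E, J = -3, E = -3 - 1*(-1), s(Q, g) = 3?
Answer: 196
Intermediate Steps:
E = -2 (E = -3 + 1 = -2)
h(C, A) = -2 - 3*A (h(C, A) = -3*A - 2 = -2 - 3*A)
h(s(1/(-4), 5), u)² = (-2 - 3*4)² = (-2 - 12)² = (-14)² = 196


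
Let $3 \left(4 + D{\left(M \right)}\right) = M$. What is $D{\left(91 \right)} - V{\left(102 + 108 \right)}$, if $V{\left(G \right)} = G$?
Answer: $- \frac{551}{3} \approx -183.67$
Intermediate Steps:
$D{\left(M \right)} = -4 + \frac{M}{3}$
$D{\left(91 \right)} - V{\left(102 + 108 \right)} = \left(-4 + \frac{1}{3} \cdot 91\right) - \left(102 + 108\right) = \left(-4 + \frac{91}{3}\right) - 210 = \frac{79}{3} - 210 = - \frac{551}{3}$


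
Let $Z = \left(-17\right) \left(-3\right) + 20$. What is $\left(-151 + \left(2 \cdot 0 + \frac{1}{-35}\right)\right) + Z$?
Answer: $- \frac{2801}{35} \approx -80.029$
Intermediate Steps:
$Z = 71$ ($Z = 51 + 20 = 71$)
$\left(-151 + \left(2 \cdot 0 + \frac{1}{-35}\right)\right) + Z = \left(-151 + \left(2 \cdot 0 + \frac{1}{-35}\right)\right) + 71 = \left(-151 + \left(0 - \frac{1}{35}\right)\right) + 71 = \left(-151 - \frac{1}{35}\right) + 71 = - \frac{5286}{35} + 71 = - \frac{2801}{35}$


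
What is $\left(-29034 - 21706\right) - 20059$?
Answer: $-70799$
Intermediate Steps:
$\left(-29034 - 21706\right) - 20059 = -50740 - 20059 = -70799$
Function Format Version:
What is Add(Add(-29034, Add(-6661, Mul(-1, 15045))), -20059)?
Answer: -70799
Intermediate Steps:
Add(Add(-29034, Add(-6661, Mul(-1, 15045))), -20059) = Add(Add(-29034, Add(-6661, -15045)), -20059) = Add(Add(-29034, -21706), -20059) = Add(-50740, -20059) = -70799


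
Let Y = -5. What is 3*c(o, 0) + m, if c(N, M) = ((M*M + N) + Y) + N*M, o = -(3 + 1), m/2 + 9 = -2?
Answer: -49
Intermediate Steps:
m = -22 (m = -18 + 2*(-2) = -18 - 4 = -22)
o = -4 (o = -1*4 = -4)
c(N, M) = -5 + N + M² + M*N (c(N, M) = ((M*M + N) - 5) + N*M = ((M² + N) - 5) + M*N = ((N + M²) - 5) + M*N = (-5 + N + M²) + M*N = -5 + N + M² + M*N)
3*c(o, 0) + m = 3*(-5 - 4 + 0² + 0*(-4)) - 22 = 3*(-5 - 4 + 0 + 0) - 22 = 3*(-9) - 22 = -27 - 22 = -49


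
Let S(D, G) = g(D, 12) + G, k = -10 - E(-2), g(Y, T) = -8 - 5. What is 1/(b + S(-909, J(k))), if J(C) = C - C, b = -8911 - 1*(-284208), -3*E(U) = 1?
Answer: 1/275284 ≈ 3.6326e-6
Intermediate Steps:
g(Y, T) = -13
E(U) = -⅓ (E(U) = -⅓*1 = -⅓)
b = 275297 (b = -8911 + 284208 = 275297)
k = -29/3 (k = -10 - 1*(-⅓) = -10 + ⅓ = -29/3 ≈ -9.6667)
J(C) = 0
S(D, G) = -13 + G
1/(b + S(-909, J(k))) = 1/(275297 + (-13 + 0)) = 1/(275297 - 13) = 1/275284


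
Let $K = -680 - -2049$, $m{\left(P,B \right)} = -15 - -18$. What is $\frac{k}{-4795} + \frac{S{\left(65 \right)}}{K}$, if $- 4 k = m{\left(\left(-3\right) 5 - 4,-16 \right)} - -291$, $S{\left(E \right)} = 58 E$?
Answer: $\frac{5193649}{1875530} \approx 2.7692$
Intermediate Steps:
$m{\left(P,B \right)} = 3$ ($m{\left(P,B \right)} = -15 + 18 = 3$)
$k = - \frac{147}{2}$ ($k = - \frac{3 - -291}{4} = - \frac{3 + 291}{4} = \left(- \frac{1}{4}\right) 294 = - \frac{147}{2} \approx -73.5$)
$K = 1369$ ($K = -680 + 2049 = 1369$)
$\frac{k}{-4795} + \frac{S{\left(65 \right)}}{K} = - \frac{147}{2 \left(-4795\right)} + \frac{58 \cdot 65}{1369} = \left(- \frac{147}{2}\right) \left(- \frac{1}{4795}\right) + 3770 \cdot \frac{1}{1369} = \frac{21}{1370} + \frac{3770}{1369} = \frac{5193649}{1875530}$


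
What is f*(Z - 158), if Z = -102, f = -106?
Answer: 27560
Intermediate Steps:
f*(Z - 158) = -106*(-102 - 158) = -106*(-260) = 27560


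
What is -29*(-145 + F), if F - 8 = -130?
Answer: 7743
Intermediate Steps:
F = -122 (F = 8 - 130 = -122)
-29*(-145 + F) = -29*(-145 - 122) = -29*(-267) = -1*(-7743) = 7743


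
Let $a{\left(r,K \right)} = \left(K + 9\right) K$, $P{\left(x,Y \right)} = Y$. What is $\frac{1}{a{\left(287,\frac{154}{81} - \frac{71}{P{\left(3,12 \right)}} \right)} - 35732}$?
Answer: $- \frac{104976}{3753103547} \approx -2.797 \cdot 10^{-5}$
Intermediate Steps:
$a{\left(r,K \right)} = K \left(9 + K\right)$ ($a{\left(r,K \right)} = \left(9 + K\right) K = K \left(9 + K\right)$)
$\frac{1}{a{\left(287,\frac{154}{81} - \frac{71}{P{\left(3,12 \right)}} \right)} - 35732} = \frac{1}{\left(\frac{154}{81} - \frac{71}{12}\right) \left(9 + \left(\frac{154}{81} - \frac{71}{12}\right)\right) - 35732} = \frac{1}{- \frac{1301 \left(9 - \frac{1301}{324}\right)}{324} - 35732} = \frac{1}{\left(- \frac{1301}{324}\right) \frac{1615}{324} - 35732} = \frac{1}{- \frac{2101115}{104976} - 35732} = \frac{1}{- \frac{3753103547}{104976}} = - \frac{104976}{3753103547}$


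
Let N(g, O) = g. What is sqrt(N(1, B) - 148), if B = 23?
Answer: 7*I*sqrt(3) ≈ 12.124*I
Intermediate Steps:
sqrt(N(1, B) - 148) = sqrt(1 - 148) = sqrt(-147) = 7*I*sqrt(3)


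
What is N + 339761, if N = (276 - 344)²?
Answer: 344385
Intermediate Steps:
N = 4624 (N = (-68)² = 4624)
N + 339761 = 4624 + 339761 = 344385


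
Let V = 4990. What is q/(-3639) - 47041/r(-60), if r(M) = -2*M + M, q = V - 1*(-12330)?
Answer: -19135711/24260 ≈ -788.78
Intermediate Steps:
q = 17320 (q = 4990 - 1*(-12330) = 4990 + 12330 = 17320)
r(M) = -M
q/(-3639) - 47041/r(-60) = 17320/(-3639) - 47041/((-1*(-60))) = 17320*(-1/3639) - 47041/60 = -17320/3639 - 47041*1/60 = -17320/3639 - 47041/60 = -19135711/24260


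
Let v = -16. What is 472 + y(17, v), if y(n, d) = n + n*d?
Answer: 217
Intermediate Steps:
y(n, d) = n + d*n
472 + y(17, v) = 472 + 17*(1 - 16) = 472 + 17*(-15) = 472 - 255 = 217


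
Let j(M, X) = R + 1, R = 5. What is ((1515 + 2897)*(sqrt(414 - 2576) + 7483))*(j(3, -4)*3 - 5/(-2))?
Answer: 676807418 + 90446*I*sqrt(2162) ≈ 6.7681e+8 + 4.2055e+6*I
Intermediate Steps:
j(M, X) = 6 (j(M, X) = 5 + 1 = 6)
((1515 + 2897)*(sqrt(414 - 2576) + 7483))*(j(3, -4)*3 - 5/(-2)) = ((1515 + 2897)*(sqrt(414 - 2576) + 7483))*(6*3 - 5/(-2)) = (4412*(sqrt(-2162) + 7483))*(18 - 5*(-1/2)) = (4412*(I*sqrt(2162) + 7483))*(18 + 5/2) = (4412*(7483 + I*sqrt(2162)))*(41/2) = (33014996 + 4412*I*sqrt(2162))*(41/2) = 676807418 + 90446*I*sqrt(2162)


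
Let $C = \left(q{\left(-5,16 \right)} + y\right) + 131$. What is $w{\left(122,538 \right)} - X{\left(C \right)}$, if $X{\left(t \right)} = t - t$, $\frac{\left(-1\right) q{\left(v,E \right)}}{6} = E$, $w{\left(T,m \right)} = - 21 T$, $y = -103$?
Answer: $-2562$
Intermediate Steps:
$q{\left(v,E \right)} = - 6 E$
$C = -68$ ($C = \left(\left(-6\right) 16 - 103\right) + 131 = \left(-96 - 103\right) + 131 = -199 + 131 = -68$)
$X{\left(t \right)} = 0$
$w{\left(122,538 \right)} - X{\left(C \right)} = \left(-21\right) 122 - 0 = -2562 + 0 = -2562$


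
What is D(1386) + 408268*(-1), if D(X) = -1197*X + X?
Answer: -2065924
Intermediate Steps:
D(X) = -1196*X
D(1386) + 408268*(-1) = -1196*1386 + 408268*(-1) = -1657656 - 408268 = -2065924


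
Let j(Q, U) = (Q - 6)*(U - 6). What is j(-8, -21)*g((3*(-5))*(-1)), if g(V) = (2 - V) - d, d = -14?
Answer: 378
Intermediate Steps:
g(V) = 16 - V (g(V) = (2 - V) - 1*(-14) = (2 - V) + 14 = 16 - V)
j(Q, U) = (-6 + Q)*(-6 + U)
j(-8, -21)*g((3*(-5))*(-1)) = (36 - 6*(-8) - 6*(-21) - 8*(-21))*(16 - 3*(-5)*(-1)) = (36 + 48 + 126 + 168)*(16 - (-15)*(-1)) = 378*(16 - 1*15) = 378*(16 - 15) = 378*1 = 378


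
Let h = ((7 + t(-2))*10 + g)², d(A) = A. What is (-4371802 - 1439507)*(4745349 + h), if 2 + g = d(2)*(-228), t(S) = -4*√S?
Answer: -28432950865137 - 180383031360*I*√2 ≈ -2.8433e+13 - 2.551e+11*I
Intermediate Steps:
g = -458 (g = -2 + 2*(-228) = -2 - 456 = -458)
h = (-388 - 40*I*√2)² (h = ((7 - 4*I*√2)*10 - 458)² = ((70 - 40*I*√2) - 458)² = (-388 - 40*I*√2)² ≈ 1.4734e+5 + 43897.0*I)
(-4371802 - 1439507)*(4745349 + h) = (-4371802 - 1439507)*(4745349 + (147344 + 31040*I*√2)) = -5811309*(4892693 + 31040*I*√2) = -28432950865137 - 180383031360*I*√2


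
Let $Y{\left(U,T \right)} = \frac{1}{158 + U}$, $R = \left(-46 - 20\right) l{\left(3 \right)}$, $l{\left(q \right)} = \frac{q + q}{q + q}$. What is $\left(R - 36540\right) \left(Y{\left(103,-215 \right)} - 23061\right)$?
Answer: $\frac{73442861840}{87} \approx 8.4417 \cdot 10^{8}$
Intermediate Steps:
$l{\left(q \right)} = 1$ ($l{\left(q \right)} = \frac{2 q}{2 q} = 2 q \frac{1}{2 q} = 1$)
$R = -66$ ($R = \left(-46 - 20\right) 1 = \left(-66\right) 1 = -66$)
$\left(R - 36540\right) \left(Y{\left(103,-215 \right)} - 23061\right) = \left(-66 - 36540\right) \left(\frac{1}{158 + 103} - 23061\right) = - 36606 \left(\frac{1}{261} - 23061\right) = \left(-36606\right) \left(- \frac{6018920}{261}\right) = \frac{73442861840}{87}$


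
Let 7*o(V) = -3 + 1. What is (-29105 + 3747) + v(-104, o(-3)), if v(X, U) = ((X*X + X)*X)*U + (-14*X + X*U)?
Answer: 2060990/7 ≈ 2.9443e+5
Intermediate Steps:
o(V) = -2/7 (o(V) = (-3 + 1)/7 = (⅐)*(-2) = -2/7)
v(X, U) = -14*X + U*X + U*X*(X + X²) (v(X, U) = ((X² + X)*X)*U + (-14*X + U*X) = ((X + X²)*X)*U + (-14*X + U*X) = (X*(X + X²))*U + (-14*X + U*X) = U*X*(X + X²) + (-14*X + U*X) = -14*X + U*X + U*X*(X + X²))
(-29105 + 3747) + v(-104, o(-3)) = (-29105 + 3747) - 104*(-14 - 2/7 - 2/7*(-104) - 2/7*(-104)²) = -25358 - 104*(-14 - 2/7 + 208/7 - 2/7*10816) = -25358 - 104*(-14 - 2/7 + 208/7 - 21632/7) = -25358 - 104*(-21524/7) = -25358 + 2238496/7 = 2060990/7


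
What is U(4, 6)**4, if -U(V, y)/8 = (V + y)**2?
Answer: 409600000000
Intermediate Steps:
U(V, y) = -8*(V + y)**2
U(4, 6)**4 = (-8*(4 + 6)**2)**4 = (-8*10**2)**4 = (-8*100)**4 = (-800)**4 = 409600000000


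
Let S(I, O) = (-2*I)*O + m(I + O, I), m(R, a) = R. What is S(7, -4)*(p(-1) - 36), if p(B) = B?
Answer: -2183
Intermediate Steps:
S(I, O) = I + O - 2*I*O (S(I, O) = (-2*I)*O + (I + O) = -2*I*O + (I + O) = I + O - 2*I*O)
S(7, -4)*(p(-1) - 36) = (7 - 4 - 2*7*(-4))*(-1 - 36) = (7 - 4 + 56)*(-37) = 59*(-37) = -2183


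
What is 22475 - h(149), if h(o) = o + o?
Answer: 22177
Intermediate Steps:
h(o) = 2*o
22475 - h(149) = 22475 - 2*149 = 22475 - 1*298 = 22475 - 298 = 22177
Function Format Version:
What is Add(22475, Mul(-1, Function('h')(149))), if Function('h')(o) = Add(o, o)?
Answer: 22177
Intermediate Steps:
Function('h')(o) = Mul(2, o)
Add(22475, Mul(-1, Function('h')(149))) = Add(22475, Mul(-1, Mul(2, 149))) = Add(22475, Mul(-1, 298)) = Add(22475, -298) = 22177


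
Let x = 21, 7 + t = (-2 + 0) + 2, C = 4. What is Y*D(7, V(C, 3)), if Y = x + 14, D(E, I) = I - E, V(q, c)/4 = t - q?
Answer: -1785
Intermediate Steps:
t = -7 (t = -7 + ((-2 + 0) + 2) = -7 + (-2 + 2) = -7 + 0 = -7)
V(q, c) = -28 - 4*q (V(q, c) = 4*(-7 - q) = -28 - 4*q)
Y = 35 (Y = 21 + 14 = 35)
Y*D(7, V(C, 3)) = 35*((-28 - 4*4) - 1*7) = 35*((-28 - 16) - 7) = 35*(-44 - 7) = 35*(-51) = -1785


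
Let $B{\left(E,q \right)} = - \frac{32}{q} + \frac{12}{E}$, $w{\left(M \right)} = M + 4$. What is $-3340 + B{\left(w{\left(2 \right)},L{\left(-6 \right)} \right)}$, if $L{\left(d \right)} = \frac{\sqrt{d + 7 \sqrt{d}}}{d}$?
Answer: $-3338 + \frac{192}{\sqrt{-6 + 7 i \sqrt{6}}} \approx -3311.9 - 36.739 i$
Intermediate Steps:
$L{\left(d \right)} = \frac{\sqrt{d + 7 \sqrt{d}}}{d}$
$w{\left(M \right)} = 4 + M$
$-3340 + B{\left(w{\left(2 \right)},L{\left(-6 \right)} \right)} = -3340 + \left(- \frac{32}{\frac{1}{-6} \sqrt{-6 + 7 \sqrt{-6}}} + \frac{12}{4 + 2}\right) = -3340 + \left(- \frac{32}{\left(- \frac{1}{6}\right) \sqrt{-6 + 7 i \sqrt{6}}} + \frac{12}{6}\right) = -3340 + \left(- \frac{32}{\left(- \frac{1}{6}\right) \sqrt{-6 + 7 i \sqrt{6}}} + 12 \cdot \frac{1}{6}\right) = -3340 + \left(- 32 \left(- \frac{6}{\sqrt{-6 + 7 i \sqrt{6}}}\right) + 2\right) = -3340 + \left(\frac{192}{\sqrt{-6 + 7 i \sqrt{6}}} + 2\right) = -3340 + \left(2 + \frac{192}{\sqrt{-6 + 7 i \sqrt{6}}}\right) = -3338 + \frac{192}{\sqrt{-6 + 7 i \sqrt{6}}}$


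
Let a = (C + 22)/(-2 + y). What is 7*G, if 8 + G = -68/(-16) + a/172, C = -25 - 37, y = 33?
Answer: -140245/5332 ≈ -26.303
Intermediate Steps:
C = -62
a = -40/31 (a = (-62 + 22)/(-2 + 33) = -40/31 ≈ -1.2903)
G = -20035/5332 (G = -8 + (-68/(-16) - 40/31/172) = -8 + (-68*(-1/16) - 40/31*1/172) = -8 + (17/4 - 10/1333) = -8 + 22621/5332 = -20035/5332 ≈ -3.7575)
7*G = 7*(-20035/5332) = -140245/5332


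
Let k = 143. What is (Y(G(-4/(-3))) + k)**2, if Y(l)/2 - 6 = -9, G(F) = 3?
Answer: 18769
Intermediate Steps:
Y(l) = -6 (Y(l) = 12 + 2*(-9) = 12 - 18 = -6)
(Y(G(-4/(-3))) + k)**2 = (-6 + 143)**2 = 137**2 = 18769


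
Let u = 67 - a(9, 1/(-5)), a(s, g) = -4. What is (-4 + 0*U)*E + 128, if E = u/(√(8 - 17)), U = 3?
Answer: 128 + 284*I/3 ≈ 128.0 + 94.667*I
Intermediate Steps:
u = 71 (u = 67 - 1*(-4) = 67 + 4 = 71)
E = -71*I/3 (E = 71/(√(8 - 17)) = 71/(√(-9)) = 71/((3*I)) = 71*(-I/3) = -71*I/3 ≈ -23.667*I)
(-4 + 0*U)*E + 128 = (-4 + 0*3)*(-71*I/3) + 128 = (-4 + 0)*(-71*I/3) + 128 = -(-284)*I/3 + 128 = 284*I/3 + 128 = 128 + 284*I/3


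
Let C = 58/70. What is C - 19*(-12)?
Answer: 8009/35 ≈ 228.83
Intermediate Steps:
C = 29/35 (C = 58*(1/70) = 29/35 ≈ 0.82857)
C - 19*(-12) = 29/35 - 19*(-12) = 29/35 + 228 = 8009/35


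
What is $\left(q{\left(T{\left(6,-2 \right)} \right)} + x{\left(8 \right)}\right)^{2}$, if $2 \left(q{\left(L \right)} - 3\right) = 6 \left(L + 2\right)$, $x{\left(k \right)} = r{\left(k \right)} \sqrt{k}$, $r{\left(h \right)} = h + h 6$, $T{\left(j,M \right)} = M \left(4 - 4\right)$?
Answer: $25169 + 2016 \sqrt{2} \approx 28020.0$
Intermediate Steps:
$T{\left(j,M \right)} = 0$ ($T{\left(j,M \right)} = M 0 = 0$)
$r{\left(h \right)} = 7 h$ ($r{\left(h \right)} = h + 6 h = 7 h$)
$x{\left(k \right)} = 7 k^{\frac{3}{2}}$ ($x{\left(k \right)} = 7 k \sqrt{k} = 7 k^{\frac{3}{2}}$)
$q{\left(L \right)} = 9 + 3 L$ ($q{\left(L \right)} = 3 + \frac{6 \left(L + 2\right)}{2} = 3 + \frac{6 \left(2 + L\right)}{2} = 3 + \frac{12 + 6 L}{2} = 3 + \left(6 + 3 L\right) = 9 + 3 L$)
$\left(q{\left(T{\left(6,-2 \right)} \right)} + x{\left(8 \right)}\right)^{2} = \left(\left(9 + 3 \cdot 0\right) + 7 \cdot 8^{\frac{3}{2}}\right)^{2} = \left(\left(9 + 0\right) + 7 \cdot 16 \sqrt{2}\right)^{2} = \left(9 + 112 \sqrt{2}\right)^{2}$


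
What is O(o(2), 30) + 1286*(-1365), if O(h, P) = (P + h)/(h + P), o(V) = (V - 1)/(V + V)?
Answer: -1755389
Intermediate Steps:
o(V) = (-1 + V)/(2*V) (o(V) = (-1 + V)/((2*V)) = (-1 + V)*(1/(2*V)) = (-1 + V)/(2*V))
O(h, P) = 1 (O(h, P) = (P + h)/(P + h) = 1)
O(o(2), 30) + 1286*(-1365) = 1 + 1286*(-1365) = 1 - 1755390 = -1755389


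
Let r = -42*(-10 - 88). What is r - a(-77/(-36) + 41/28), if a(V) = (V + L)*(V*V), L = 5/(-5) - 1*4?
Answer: 1033728004/250047 ≈ 4134.1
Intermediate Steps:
r = 4116 (r = -42*(-98) = 4116)
L = -5 (L = 5*(-⅕) - 4 = -1 - 4 = -5)
a(V) = V²*(-5 + V) (a(V) = (V - 5)*(V*V) = (-5 + V)*V² = V²*(-5 + V))
r - a(-77/(-36) + 41/28) = 4116 - (-77/(-36) + 41/28)²*(-5 + (-77/(-36) + 41/28)) = 4116 - (-77*(-1/36) + 41*(1/28))²*(-5 + (-77*(-1/36) + 41*(1/28))) = 4116 - (77/36 + 41/28)²*(-5 + (77/36 + 41/28)) = 4116 - (227/63)²*(-5 + 227/63) = 4116 - 51529*(-88)/(3969*63) = 4116 - 1*(-4534552/250047) = 4116 + 4534552/250047 = 1033728004/250047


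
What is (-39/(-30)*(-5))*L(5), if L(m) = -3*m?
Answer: 195/2 ≈ 97.500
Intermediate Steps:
(-39/(-30)*(-5))*L(5) = (-39/(-30)*(-5))*(-3*5) = (-39*(-1/30)*(-5))*(-15) = ((13/10)*(-5))*(-15) = -13/2*(-15) = 195/2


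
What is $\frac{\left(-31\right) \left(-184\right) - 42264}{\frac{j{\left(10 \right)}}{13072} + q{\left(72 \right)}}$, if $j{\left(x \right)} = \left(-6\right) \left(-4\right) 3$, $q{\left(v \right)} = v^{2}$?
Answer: $- \frac{11947808}{1694133} \approx -7.0525$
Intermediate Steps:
$j{\left(x \right)} = 72$ ($j{\left(x \right)} = 24 \cdot 3 = 72$)
$\frac{\left(-31\right) \left(-184\right) - 42264}{\frac{j{\left(10 \right)}}{13072} + q{\left(72 \right)}} = \frac{\left(-31\right) \left(-184\right) - 42264}{\frac{72}{13072} + 72^{2}} = \frac{5704 - 42264}{72 \cdot \frac{1}{13072} + 5184} = - \frac{36560}{\frac{9}{1634} + 5184} = - \frac{36560}{\frac{8470665}{1634}} = \left(-36560\right) \frac{1634}{8470665} = - \frac{11947808}{1694133}$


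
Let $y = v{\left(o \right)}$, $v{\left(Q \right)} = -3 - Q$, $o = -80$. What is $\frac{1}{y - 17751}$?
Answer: $- \frac{1}{17674} \approx -5.658 \cdot 10^{-5}$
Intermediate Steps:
$y = 77$ ($y = -3 - -80 = -3 + 80 = 77$)
$\frac{1}{y - 17751} = \frac{1}{77 - 17751} = \frac{1}{-17674} = - \frac{1}{17674}$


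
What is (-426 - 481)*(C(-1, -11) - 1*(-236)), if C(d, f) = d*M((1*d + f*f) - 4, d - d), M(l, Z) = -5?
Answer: -218587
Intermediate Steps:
C(d, f) = -5*d (C(d, f) = d*(-5) = -5*d)
(-426 - 481)*(C(-1, -11) - 1*(-236)) = (-426 - 481)*(-5*(-1) - 1*(-236)) = -907*(5 + 236) = -907*241 = -218587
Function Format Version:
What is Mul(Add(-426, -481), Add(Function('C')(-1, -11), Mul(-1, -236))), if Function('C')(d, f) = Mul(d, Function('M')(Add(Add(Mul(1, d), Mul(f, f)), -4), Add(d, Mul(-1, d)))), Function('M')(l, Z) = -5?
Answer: -218587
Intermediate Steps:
Function('C')(d, f) = Mul(-5, d) (Function('C')(d, f) = Mul(d, -5) = Mul(-5, d))
Mul(Add(-426, -481), Add(Function('C')(-1, -11), Mul(-1, -236))) = Mul(Add(-426, -481), Add(Mul(-5, -1), Mul(-1, -236))) = Mul(-907, Add(5, 236)) = Mul(-907, 241) = -218587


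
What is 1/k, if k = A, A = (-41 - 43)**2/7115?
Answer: 7115/7056 ≈ 1.0084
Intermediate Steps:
A = 7056/7115 (A = (-84)**2*(1/7115) = 7056*(1/7115) = 7056/7115 ≈ 0.99171)
k = 7056/7115 ≈ 0.99171
1/k = 1/(7056/7115) = 7115/7056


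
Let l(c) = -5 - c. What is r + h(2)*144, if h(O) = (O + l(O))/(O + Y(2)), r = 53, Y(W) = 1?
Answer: -187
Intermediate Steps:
h(O) = -5/(1 + O) (h(O) = (O + (-5 - O))/(O + 1) = -5/(1 + O))
r + h(2)*144 = 53 - 5/(1 + 2)*144 = 53 - 5/3*144 = 53 - 240 = -187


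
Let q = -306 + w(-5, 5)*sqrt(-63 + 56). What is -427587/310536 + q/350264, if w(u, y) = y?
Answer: -6244306541/4532065896 + 5*I*sqrt(7)/350264 ≈ -1.3778 + 3.7768e-5*I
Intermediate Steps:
q = -306 + 5*I*sqrt(7) (q = -306 + 5*sqrt(-63 + 56) = -306 + 5*sqrt(-7) = -306 + 5*(I*sqrt(7)) = -306 + 5*I*sqrt(7) ≈ -306.0 + 13.229*I)
-427587/310536 + q/350264 = -427587/310536 + (-306 + 5*I*sqrt(7))/350264 = -427587*1/310536 + (-306 + 5*I*sqrt(7))*(1/350264) = -142529/103512 + (-153/175132 + 5*I*sqrt(7)/350264) = -6244306541/4532065896 + 5*I*sqrt(7)/350264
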